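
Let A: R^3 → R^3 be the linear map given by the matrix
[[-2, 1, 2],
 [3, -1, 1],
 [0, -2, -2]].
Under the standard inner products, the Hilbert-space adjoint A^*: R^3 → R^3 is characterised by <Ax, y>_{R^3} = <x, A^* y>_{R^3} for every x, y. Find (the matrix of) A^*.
A^* = A^T =
[[-2, 3, 0],
 [1, -1, -2],
 [2, 1, -2]]

For real matrices with standard dot products, the defining identity <Ax, y> = <x, A^* y> gives (Ax)^T y = x^T (A^*) y, i.e. x^T A^T y = x^T (A^*) y. Since this holds for all x, y, we must have A^* = A^T. Therefore
A^* =
[[-2, 3, 0],
 [1, -1, -2],
 [2, 1, -2]].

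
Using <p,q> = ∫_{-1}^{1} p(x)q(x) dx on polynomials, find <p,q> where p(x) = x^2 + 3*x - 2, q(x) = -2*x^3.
<p,q> = -12/5

Expand the product: p(x)·q(x) = -2*x^5 - 6*x^4 + 4*x^3.
∫_{-1}^{1} of each monomial x^k gives [2/(k+1) if k even, 0 if k odd]. Integrating term-by-term (or equivalently evaluating the antiderivative F(x) = -x^6/3 - 6*x^5/5 + x^4 at the endpoints):
  F(1) − F(−1) = -8/15 − (28/15) = -12/5.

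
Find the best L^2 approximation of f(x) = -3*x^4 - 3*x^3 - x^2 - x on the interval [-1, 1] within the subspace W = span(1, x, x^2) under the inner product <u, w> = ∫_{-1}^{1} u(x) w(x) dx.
g(x) = -25*x^2/7 - 14*x/5 + 9/35

The best approximation g ∈ W is the orthogonal projection of f onto W. Writing g = a_0 + a_1 x + a_2 x^2, the coefficients solve the normal equations G · a = b where
  G_{ij} = <φ_i, φ_j> and b_i = <f, φ_i>, with φ_0 = 1, φ_1 = x, φ_2 = x^2.
G =
  [2, 0, 2/3]
  [0, 2/3, 0]
  [2/3, 0, 2/5],
b = (-28/15, -28/15, -44/35).
Solving gives a_0 = 9/35, a_1 = -14/5, a_2 = -25/7, so
  g(x) = -25*x^2/7 - 14*x/5 + 9/35.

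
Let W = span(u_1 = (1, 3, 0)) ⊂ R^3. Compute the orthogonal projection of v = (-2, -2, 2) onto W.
proj_W(v) = (-4/5, -12/5, 0)

Set up U = [u_1 | ... | u_1] ∈ R^(3×1). The projector onto W = col(U) is P = U (U^T U)^(-1) U^T.
Compute U^T U =
  [10],
and U^T v = (-8).
Solve U^T U · c = U^T v for the coefficients: c = (-4/5). The projection is proj_W(v) = U c.
Check: (v - proj_W(v)) · u_1 = 0  (should be 0).
Result: proj_W(v) = (-4/5, -12/5, 0).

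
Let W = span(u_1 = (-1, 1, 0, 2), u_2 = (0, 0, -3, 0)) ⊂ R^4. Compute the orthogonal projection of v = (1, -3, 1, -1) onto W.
proj_W(v) = (1, -1, 1, -2)

Set up U = [u_1 | ... | u_2] ∈ R^(4×2). The projector onto W = col(U) is P = U (U^T U)^(-1) U^T.
Compute U^T U =
  [6, 0]
  [0, 9],
and U^T v = (-6, -3).
Solve U^T U · c = U^T v for the coefficients: c = (-1, -1/3). The projection is proj_W(v) = U c.
Check: (v - proj_W(v)) · u_1 = 0  (should be 0).
Check: (v - proj_W(v)) · u_2 = 0  (should be 0).
Result: proj_W(v) = (1, -1, 1, -2).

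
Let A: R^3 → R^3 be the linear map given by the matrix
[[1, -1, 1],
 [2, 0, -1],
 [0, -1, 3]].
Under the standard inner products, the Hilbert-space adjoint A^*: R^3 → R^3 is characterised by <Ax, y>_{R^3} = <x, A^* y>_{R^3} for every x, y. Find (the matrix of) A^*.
A^* = A^T =
[[1, 2, 0],
 [-1, 0, -1],
 [1, -1, 3]]

For real matrices with standard dot products, the defining identity <Ax, y> = <x, A^* y> gives (Ax)^T y = x^T (A^*) y, i.e. x^T A^T y = x^T (A^*) y. Since this holds for all x, y, we must have A^* = A^T. Therefore
A^* =
[[1, 2, 0],
 [-1, 0, -1],
 [1, -1, 3]].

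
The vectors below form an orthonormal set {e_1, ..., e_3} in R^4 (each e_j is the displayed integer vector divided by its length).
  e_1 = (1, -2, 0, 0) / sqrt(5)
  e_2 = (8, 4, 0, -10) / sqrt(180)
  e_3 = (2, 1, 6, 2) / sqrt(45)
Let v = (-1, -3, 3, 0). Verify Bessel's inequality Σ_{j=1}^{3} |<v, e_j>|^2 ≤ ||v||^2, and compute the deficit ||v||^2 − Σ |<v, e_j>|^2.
Σ |<v, e_j>|^2 = 494/45; ||v||^2 = 19; deficit = 361/45

Write each e_j = u_j / sqrt(<u_j, u_j>) where u_j is the displayed integer vector. Then <v, e_j> = <v, u_j> / sqrt(<u_j, u_j>), so |<v, e_j>|^2 = <v, u_j>^2 / <u_j, u_j>.
Coefficients: <v, e_1> = 5/sqrt(5), <v, e_2> = -20/sqrt(180), <v, e_3> = 13/sqrt(45).
Square and sum: Σ |<v, e_j>|^2 = 494/45.
Compute ||v||^2 = v·v = 19.
Deficit = 19 − 494/45 = 361/45 ≥ 0, confirming Bessel's inequality. (The deficit equals ||v − Σ <v,e_j> e_j||^2, the squared distance from v to span{e_j}.)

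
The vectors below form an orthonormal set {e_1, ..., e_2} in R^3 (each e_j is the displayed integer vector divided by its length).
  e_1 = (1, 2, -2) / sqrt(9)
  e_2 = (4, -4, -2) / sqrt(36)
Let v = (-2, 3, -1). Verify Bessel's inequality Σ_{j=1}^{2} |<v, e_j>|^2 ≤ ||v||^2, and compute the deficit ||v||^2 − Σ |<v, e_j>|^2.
Σ |<v, e_j>|^2 = 13; ||v||^2 = 14; deficit = 1

Write each e_j = u_j / sqrt(<u_j, u_j>) where u_j is the displayed integer vector. Then <v, e_j> = <v, u_j> / sqrt(<u_j, u_j>), so |<v, e_j>|^2 = <v, u_j>^2 / <u_j, u_j>.
Coefficients: <v, e_1> = 6/sqrt(9), <v, e_2> = -18/sqrt(36).
Square and sum: Σ |<v, e_j>|^2 = 13.
Compute ||v||^2 = v·v = 14.
Deficit = 14 − 13 = 1 ≥ 0, confirming Bessel's inequality. (The deficit equals ||v − Σ <v,e_j> e_j||^2, the squared distance from v to span{e_j}.)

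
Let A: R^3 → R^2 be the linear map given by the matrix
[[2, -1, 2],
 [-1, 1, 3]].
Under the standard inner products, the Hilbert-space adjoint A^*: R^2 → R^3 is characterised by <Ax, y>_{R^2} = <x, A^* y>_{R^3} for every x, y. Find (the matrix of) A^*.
A^* = A^T =
[[2, -1],
 [-1, 1],
 [2, 3]]

For real matrices with standard dot products, the defining identity <Ax, y> = <x, A^* y> gives (Ax)^T y = x^T (A^*) y, i.e. x^T A^T y = x^T (A^*) y. Since this holds for all x, y, we must have A^* = A^T. Therefore
A^* =
[[2, -1],
 [-1, 1],
 [2, 3]].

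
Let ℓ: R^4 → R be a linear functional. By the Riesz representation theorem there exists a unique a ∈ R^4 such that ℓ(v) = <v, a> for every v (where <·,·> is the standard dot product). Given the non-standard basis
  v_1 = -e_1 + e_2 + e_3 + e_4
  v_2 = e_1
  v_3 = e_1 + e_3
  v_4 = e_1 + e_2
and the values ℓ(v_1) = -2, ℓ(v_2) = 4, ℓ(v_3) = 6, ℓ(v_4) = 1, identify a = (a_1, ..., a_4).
a = (4, -3, 2, 3)

Write a = (a_1, ..., a_4) in the standard basis. For each basis vector v_i, ℓ(v_i) = <v_i, a> is a linear equation in the a_j's. Collect the n equations into a matrix system V a = ℓ, where row i of V is v_i (expressed in the standard basis). Since V is invertible (lower-triangular with 1s on the diagonal, up to permutation), solve by back-substitution:
  V =
[[-1, 1, 1, 1],
 [1, 0, 0, 0],
 [1, 0, 1, 0],
 [1, 1, 0, 0]]
  V a = (-2, 4, 6, 1)
Solving gives a = (4, -3, 2, 3).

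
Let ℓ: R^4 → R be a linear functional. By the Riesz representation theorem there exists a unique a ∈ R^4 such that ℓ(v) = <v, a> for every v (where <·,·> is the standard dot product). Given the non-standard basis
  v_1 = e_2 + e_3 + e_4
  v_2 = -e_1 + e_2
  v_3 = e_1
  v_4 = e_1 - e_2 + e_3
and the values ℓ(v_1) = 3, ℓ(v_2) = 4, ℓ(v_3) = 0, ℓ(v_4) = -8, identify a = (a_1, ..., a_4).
a = (0, 4, -4, 3)

Write a = (a_1, ..., a_4) in the standard basis. For each basis vector v_i, ℓ(v_i) = <v_i, a> is a linear equation in the a_j's. Collect the n equations into a matrix system V a = ℓ, where row i of V is v_i (expressed in the standard basis). Since V is invertible (lower-triangular with 1s on the diagonal, up to permutation), solve by back-substitution:
  V =
[[0, 1, 1, 1],
 [-1, 1, 0, 0],
 [1, 0, 0, 0],
 [1, -1, 1, 0]]
  V a = (3, 4, 0, -8)
Solving gives a = (0, 4, -4, 3).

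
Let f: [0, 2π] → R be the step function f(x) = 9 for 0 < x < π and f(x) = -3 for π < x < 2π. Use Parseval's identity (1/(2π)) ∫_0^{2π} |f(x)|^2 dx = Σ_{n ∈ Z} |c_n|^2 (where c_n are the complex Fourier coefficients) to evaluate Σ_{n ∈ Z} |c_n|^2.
Σ |c_n|^2 = 45

Parseval equates the L^2 energy of f (normalised by 1/(2π)) with the ℓ^2 sum of its Fourier coefficients: (1/(2π)) ∫_0^{2π} |f|^2 = Σ |c_n|^2.
Compute the left side: (1/(2π)) [∫_0^π 9^2 dx + ∫_π^{2π} (-3)^2 dx] = (1/(2π)) · (81π + 9π) = (81 + 9)/2 = 45.
So Σ_{n ∈ Z} |c_n|^2 = 45.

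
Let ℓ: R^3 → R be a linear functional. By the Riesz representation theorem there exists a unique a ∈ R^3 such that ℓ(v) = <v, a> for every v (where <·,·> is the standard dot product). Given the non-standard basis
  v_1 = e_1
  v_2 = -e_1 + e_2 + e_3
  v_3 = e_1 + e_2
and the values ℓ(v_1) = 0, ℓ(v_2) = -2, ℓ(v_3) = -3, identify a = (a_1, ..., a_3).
a = (0, -3, 1)

Write a = (a_1, ..., a_3) in the standard basis. For each basis vector v_i, ℓ(v_i) = <v_i, a> is a linear equation in the a_j's. Collect the n equations into a matrix system V a = ℓ, where row i of V is v_i (expressed in the standard basis). Since V is invertible (lower-triangular with 1s on the diagonal, up to permutation), solve by back-substitution:
  V =
[[1, 0, 0],
 [-1, 1, 1],
 [1, 1, 0]]
  V a = (0, -2, -3)
Solving gives a = (0, -3, 1).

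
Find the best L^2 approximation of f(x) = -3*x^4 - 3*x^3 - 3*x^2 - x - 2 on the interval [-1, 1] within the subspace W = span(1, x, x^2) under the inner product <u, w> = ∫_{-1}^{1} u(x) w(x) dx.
g(x) = -39*x^2/7 - 14*x/5 - 61/35

The best approximation g ∈ W is the orthogonal projection of f onto W. Writing g = a_0 + a_1 x + a_2 x^2, the coefficients solve the normal equations G · a = b where
  G_{ij} = <φ_i, φ_j> and b_i = <f, φ_i>, with φ_0 = 1, φ_1 = x, φ_2 = x^2.
G =
  [2, 0, 2/3]
  [0, 2/3, 0]
  [2/3, 0, 2/5],
b = (-36/5, -28/15, -356/105).
Solving gives a_0 = -61/35, a_1 = -14/5, a_2 = -39/7, so
  g(x) = -39*x^2/7 - 14*x/5 - 61/35.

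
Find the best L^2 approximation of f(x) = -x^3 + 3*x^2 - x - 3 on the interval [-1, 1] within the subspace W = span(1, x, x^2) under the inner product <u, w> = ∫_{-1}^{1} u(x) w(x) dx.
g(x) = 3*x^2 - 8*x/5 - 3

The best approximation g ∈ W is the orthogonal projection of f onto W. Writing g = a_0 + a_1 x + a_2 x^2, the coefficients solve the normal equations G · a = b where
  G_{ij} = <φ_i, φ_j> and b_i = <f, φ_i>, with φ_0 = 1, φ_1 = x, φ_2 = x^2.
G =
  [2, 0, 2/3]
  [0, 2/3, 0]
  [2/3, 0, 2/5],
b = (-4, -16/15, -4/5).
Solving gives a_0 = -3, a_1 = -8/5, a_2 = 3, so
  g(x) = 3*x^2 - 8*x/5 - 3.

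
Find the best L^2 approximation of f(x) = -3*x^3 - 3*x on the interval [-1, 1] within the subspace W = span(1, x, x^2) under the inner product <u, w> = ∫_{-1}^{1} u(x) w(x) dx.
g(x) = -24*x/5

The best approximation g ∈ W is the orthogonal projection of f onto W. Writing g = a_0 + a_1 x + a_2 x^2, the coefficients solve the normal equations G · a = b where
  G_{ij} = <φ_i, φ_j> and b_i = <f, φ_i>, with φ_0 = 1, φ_1 = x, φ_2 = x^2.
G =
  [2, 0, 2/3]
  [0, 2/3, 0]
  [2/3, 0, 2/5],
b = (0, -16/5, 0).
Solving gives a_0 = 0, a_1 = -24/5, a_2 = 0, so
  g(x) = -24*x/5.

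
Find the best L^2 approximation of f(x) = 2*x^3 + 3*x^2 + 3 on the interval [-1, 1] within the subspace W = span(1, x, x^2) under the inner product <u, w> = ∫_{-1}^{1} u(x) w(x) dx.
g(x) = 3*x^2 + 6*x/5 + 3

The best approximation g ∈ W is the orthogonal projection of f onto W. Writing g = a_0 + a_1 x + a_2 x^2, the coefficients solve the normal equations G · a = b where
  G_{ij} = <φ_i, φ_j> and b_i = <f, φ_i>, with φ_0 = 1, φ_1 = x, φ_2 = x^2.
G =
  [2, 0, 2/3]
  [0, 2/3, 0]
  [2/3, 0, 2/5],
b = (8, 4/5, 16/5).
Solving gives a_0 = 3, a_1 = 6/5, a_2 = 3, so
  g(x) = 3*x^2 + 6*x/5 + 3.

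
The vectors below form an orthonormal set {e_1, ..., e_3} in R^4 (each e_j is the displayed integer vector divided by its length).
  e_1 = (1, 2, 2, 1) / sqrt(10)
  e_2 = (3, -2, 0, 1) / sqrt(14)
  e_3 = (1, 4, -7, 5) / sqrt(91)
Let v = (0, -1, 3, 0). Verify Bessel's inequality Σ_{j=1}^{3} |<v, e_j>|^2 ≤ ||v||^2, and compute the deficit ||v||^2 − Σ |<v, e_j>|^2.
Σ |<v, e_j>|^2 = 569/65; ||v||^2 = 10; deficit = 81/65

Write each e_j = u_j / sqrt(<u_j, u_j>) where u_j is the displayed integer vector. Then <v, e_j> = <v, u_j> / sqrt(<u_j, u_j>), so |<v, e_j>|^2 = <v, u_j>^2 / <u_j, u_j>.
Coefficients: <v, e_1> = 4/sqrt(10), <v, e_2> = 2/sqrt(14), <v, e_3> = -25/sqrt(91).
Square and sum: Σ |<v, e_j>|^2 = 569/65.
Compute ||v||^2 = v·v = 10.
Deficit = 10 − 569/65 = 81/65 ≥ 0, confirming Bessel's inequality. (The deficit equals ||v − Σ <v,e_j> e_j||^2, the squared distance from v to span{e_j}.)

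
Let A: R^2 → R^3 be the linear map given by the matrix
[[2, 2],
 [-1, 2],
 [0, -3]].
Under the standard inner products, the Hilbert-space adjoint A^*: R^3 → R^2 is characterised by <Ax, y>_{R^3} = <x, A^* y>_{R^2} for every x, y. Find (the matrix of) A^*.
A^* = A^T =
[[2, -1, 0],
 [2, 2, -3]]

For real matrices with standard dot products, the defining identity <Ax, y> = <x, A^* y> gives (Ax)^T y = x^T (A^*) y, i.e. x^T A^T y = x^T (A^*) y. Since this holds for all x, y, we must have A^* = A^T. Therefore
A^* =
[[2, -1, 0],
 [2, 2, -3]].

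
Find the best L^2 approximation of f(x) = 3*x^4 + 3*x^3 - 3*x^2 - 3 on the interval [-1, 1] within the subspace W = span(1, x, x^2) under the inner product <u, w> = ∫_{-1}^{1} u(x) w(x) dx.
g(x) = -3*x^2/7 + 9*x/5 - 114/35

The best approximation g ∈ W is the orthogonal projection of f onto W. Writing g = a_0 + a_1 x + a_2 x^2, the coefficients solve the normal equations G · a = b where
  G_{ij} = <φ_i, φ_j> and b_i = <f, φ_i>, with φ_0 = 1, φ_1 = x, φ_2 = x^2.
G =
  [2, 0, 2/3]
  [0, 2/3, 0]
  [2/3, 0, 2/5],
b = (-34/5, 6/5, -82/35).
Solving gives a_0 = -114/35, a_1 = 9/5, a_2 = -3/7, so
  g(x) = -3*x^2/7 + 9*x/5 - 114/35.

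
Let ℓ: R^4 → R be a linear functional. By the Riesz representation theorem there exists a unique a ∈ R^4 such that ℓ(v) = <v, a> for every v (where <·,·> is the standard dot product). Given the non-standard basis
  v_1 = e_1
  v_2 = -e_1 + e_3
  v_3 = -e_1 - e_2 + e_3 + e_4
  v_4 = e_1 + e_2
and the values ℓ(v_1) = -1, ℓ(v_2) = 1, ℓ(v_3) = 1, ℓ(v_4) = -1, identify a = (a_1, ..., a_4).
a = (-1, 0, 0, 0)

Write a = (a_1, ..., a_4) in the standard basis. For each basis vector v_i, ℓ(v_i) = <v_i, a> is a linear equation in the a_j's. Collect the n equations into a matrix system V a = ℓ, where row i of V is v_i (expressed in the standard basis). Since V is invertible (lower-triangular with 1s on the diagonal, up to permutation), solve by back-substitution:
  V =
[[1, 0, 0, 0],
 [-1, 0, 1, 0],
 [-1, -1, 1, 1],
 [1, 1, 0, 0]]
  V a = (-1, 1, 1, -1)
Solving gives a = (-1, 0, 0, 0).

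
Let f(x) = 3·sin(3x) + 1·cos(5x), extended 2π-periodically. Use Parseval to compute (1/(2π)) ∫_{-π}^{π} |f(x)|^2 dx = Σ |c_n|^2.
Σ |c_n|^2 = 5

Expand |f|^2 and use orthogonality of {sin(nx), cos(mx)} on [-π, π]:
  ∫_{-π}^{π} sin(nx)^2 dx = π, ∫ cos(mx)^2 dx = π, and cross terms integrate to 0.
So ∫_{-π}^{π} f(x)^2 dx = 3^2 · π + 1^2 · π = (9 + 1)π.
Divide by 2π: (9 + 1)/2 = 5.
By Parseval, this equals Σ |c_n|^2.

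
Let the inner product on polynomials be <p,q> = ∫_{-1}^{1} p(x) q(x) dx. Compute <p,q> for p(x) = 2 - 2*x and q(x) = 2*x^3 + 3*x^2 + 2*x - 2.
<p,q> = -124/15

Expand the product: p(x)·q(x) = -4*x^4 - 2*x^3 + 2*x^2 + 8*x - 4.
∫_{-1}^{1} of each monomial x^k gives [2/(k+1) if k even, 0 if k odd]. Integrating term-by-term (or equivalently evaluating the antiderivative F(x) = -4*x^5/5 - x^4/2 + 2*x^3/3 + 4*x^2 - 4*x at the endpoints):
  F(1) − F(−1) = -19/30 − (229/30) = -124/15.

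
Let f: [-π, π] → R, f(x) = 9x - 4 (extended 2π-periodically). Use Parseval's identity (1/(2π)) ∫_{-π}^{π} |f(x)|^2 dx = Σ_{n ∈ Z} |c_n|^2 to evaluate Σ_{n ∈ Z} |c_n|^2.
Σ |c_n|^2 = 27π^2 + 16

Expand and integrate term by term over [-π, π]:
  ∫ (9x)^2 dx = 81·(2π^3/3); ∫ 2·9·(-4)·x dx = 0 (odd integrand); ∫ (-4)^2 dx = 16·2π.
So (1/(2π)) ∫_{-π}^{π} (9x - 4)^2 dx = 81π^2/3 + 16 = 27π^2 + 16.
Parseval ⇒ Σ |c_n|^2 = 27π^2 + 16.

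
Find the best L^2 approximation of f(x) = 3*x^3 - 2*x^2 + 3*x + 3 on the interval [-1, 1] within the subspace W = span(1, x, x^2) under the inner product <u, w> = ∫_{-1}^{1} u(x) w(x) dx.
g(x) = -2*x^2 + 24*x/5 + 3

The best approximation g ∈ W is the orthogonal projection of f onto W. Writing g = a_0 + a_1 x + a_2 x^2, the coefficients solve the normal equations G · a = b where
  G_{ij} = <φ_i, φ_j> and b_i = <f, φ_i>, with φ_0 = 1, φ_1 = x, φ_2 = x^2.
G =
  [2, 0, 2/3]
  [0, 2/3, 0]
  [2/3, 0, 2/5],
b = (14/3, 16/5, 6/5).
Solving gives a_0 = 3, a_1 = 24/5, a_2 = -2, so
  g(x) = -2*x^2 + 24*x/5 + 3.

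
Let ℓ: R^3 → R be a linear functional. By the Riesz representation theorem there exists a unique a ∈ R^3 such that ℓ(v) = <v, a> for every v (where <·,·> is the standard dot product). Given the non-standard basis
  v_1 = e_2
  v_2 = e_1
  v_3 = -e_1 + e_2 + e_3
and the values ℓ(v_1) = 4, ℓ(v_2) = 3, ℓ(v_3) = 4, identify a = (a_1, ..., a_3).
a = (3, 4, 3)

Write a = (a_1, ..., a_3) in the standard basis. For each basis vector v_i, ℓ(v_i) = <v_i, a> is a linear equation in the a_j's. Collect the n equations into a matrix system V a = ℓ, where row i of V is v_i (expressed in the standard basis). Since V is invertible (lower-triangular with 1s on the diagonal, up to permutation), solve by back-substitution:
  V =
[[0, 1, 0],
 [1, 0, 0],
 [-1, 1, 1]]
  V a = (4, 3, 4)
Solving gives a = (3, 4, 3).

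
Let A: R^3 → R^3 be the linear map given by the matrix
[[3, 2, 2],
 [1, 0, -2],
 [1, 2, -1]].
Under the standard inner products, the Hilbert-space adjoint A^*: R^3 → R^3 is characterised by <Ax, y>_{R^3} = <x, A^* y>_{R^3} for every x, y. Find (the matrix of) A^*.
A^* = A^T =
[[3, 1, 1],
 [2, 0, 2],
 [2, -2, -1]]

For real matrices with standard dot products, the defining identity <Ax, y> = <x, A^* y> gives (Ax)^T y = x^T (A^*) y, i.e. x^T A^T y = x^T (A^*) y. Since this holds for all x, y, we must have A^* = A^T. Therefore
A^* =
[[3, 1, 1],
 [2, 0, 2],
 [2, -2, -1]].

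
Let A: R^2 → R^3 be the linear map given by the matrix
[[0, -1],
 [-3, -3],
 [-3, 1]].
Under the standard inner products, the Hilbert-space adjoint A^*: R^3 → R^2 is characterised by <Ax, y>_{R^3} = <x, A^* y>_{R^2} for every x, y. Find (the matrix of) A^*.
A^* = A^T =
[[0, -3, -3],
 [-1, -3, 1]]

For real matrices with standard dot products, the defining identity <Ax, y> = <x, A^* y> gives (Ax)^T y = x^T (A^*) y, i.e. x^T A^T y = x^T (A^*) y. Since this holds for all x, y, we must have A^* = A^T. Therefore
A^* =
[[0, -3, -3],
 [-1, -3, 1]].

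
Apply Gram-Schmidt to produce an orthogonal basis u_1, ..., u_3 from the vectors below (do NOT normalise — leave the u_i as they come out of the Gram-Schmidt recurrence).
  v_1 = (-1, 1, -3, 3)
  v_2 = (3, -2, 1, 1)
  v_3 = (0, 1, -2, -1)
Orthogonal basis:
  u_1 = (-1, 1, -3, 3)
  u_2 = (11/4, -7/4, 1/4, 7/4)
  u_3 = (1, 16/55, -73/55, -12/11)

Apply the Gram-Schmidt recurrence
  u_1 = v_1
  u_i = v_i − Σ_{j<i} ((v_i · u_j) / (u_j · u_j)) · u_j.

Step by step this gives:
  u_1 = (-1, 1, -3, 3)
  u_2 = (11/4, -7/4, 1/4, 7/4)
  u_3 = (1, 16/55, -73/55, -12/11)

Orthogonality check:
  u_2 · u_1 = 0 (should be 0)
  u_3 · u_1 = 0 (should be 0)
  u_3 · u_2 = 0 (should be 0)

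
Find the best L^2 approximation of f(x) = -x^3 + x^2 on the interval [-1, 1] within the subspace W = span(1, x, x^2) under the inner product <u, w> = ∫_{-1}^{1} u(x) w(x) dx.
g(x) = x^2 - 3*x/5

The best approximation g ∈ W is the orthogonal projection of f onto W. Writing g = a_0 + a_1 x + a_2 x^2, the coefficients solve the normal equations G · a = b where
  G_{ij} = <φ_i, φ_j> and b_i = <f, φ_i>, with φ_0 = 1, φ_1 = x, φ_2 = x^2.
G =
  [2, 0, 2/3]
  [0, 2/3, 0]
  [2/3, 0, 2/5],
b = (2/3, -2/5, 2/5).
Solving gives a_0 = 0, a_1 = -3/5, a_2 = 1, so
  g(x) = x^2 - 3*x/5.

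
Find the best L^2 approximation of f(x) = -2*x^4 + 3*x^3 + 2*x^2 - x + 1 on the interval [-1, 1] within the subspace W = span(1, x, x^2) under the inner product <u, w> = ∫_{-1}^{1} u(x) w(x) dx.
g(x) = 2*x^2/7 + 4*x/5 + 41/35

The best approximation g ∈ W is the orthogonal projection of f onto W. Writing g = a_0 + a_1 x + a_2 x^2, the coefficients solve the normal equations G · a = b where
  G_{ij} = <φ_i, φ_j> and b_i = <f, φ_i>, with φ_0 = 1, φ_1 = x, φ_2 = x^2.
G =
  [2, 0, 2/3]
  [0, 2/3, 0]
  [2/3, 0, 2/5],
b = (38/15, 8/15, 94/105).
Solving gives a_0 = 41/35, a_1 = 4/5, a_2 = 2/7, so
  g(x) = 2*x^2/7 + 4*x/5 + 41/35.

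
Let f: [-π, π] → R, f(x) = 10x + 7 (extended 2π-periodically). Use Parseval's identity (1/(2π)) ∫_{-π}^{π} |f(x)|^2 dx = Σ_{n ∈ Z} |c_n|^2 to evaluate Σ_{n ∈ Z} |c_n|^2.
Σ |c_n|^2 = 100π^2/3 + 49

Expand and integrate term by term over [-π, π]:
  ∫ (10x)^2 dx = 100·(2π^3/3); ∫ 2·10·(7)·x dx = 0 (odd integrand); ∫ 7^2 dx = 49·2π.
So (1/(2π)) ∫_{-π}^{π} (10x + 7)^2 dx = 100π^2/3 + 49 = 100π^2/3 + 49.
Parseval ⇒ Σ |c_n|^2 = 100π^2/3 + 49.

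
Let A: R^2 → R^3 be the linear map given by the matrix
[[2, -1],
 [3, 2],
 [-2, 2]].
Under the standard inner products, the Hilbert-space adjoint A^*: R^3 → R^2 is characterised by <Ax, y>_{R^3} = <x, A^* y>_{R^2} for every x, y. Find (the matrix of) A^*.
A^* = A^T =
[[2, 3, -2],
 [-1, 2, 2]]

For real matrices with standard dot products, the defining identity <Ax, y> = <x, A^* y> gives (Ax)^T y = x^T (A^*) y, i.e. x^T A^T y = x^T (A^*) y. Since this holds for all x, y, we must have A^* = A^T. Therefore
A^* =
[[2, 3, -2],
 [-1, 2, 2]].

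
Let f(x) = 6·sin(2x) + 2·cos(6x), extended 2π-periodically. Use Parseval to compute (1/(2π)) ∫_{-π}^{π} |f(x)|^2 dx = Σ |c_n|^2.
Σ |c_n|^2 = 20

Expand |f|^2 and use orthogonality of {sin(nx), cos(mx)} on [-π, π]:
  ∫_{-π}^{π} sin(nx)^2 dx = π, ∫ cos(mx)^2 dx = π, and cross terms integrate to 0.
So ∫_{-π}^{π} f(x)^2 dx = 6^2 · π + 2^2 · π = (36 + 4)π.
Divide by 2π: (36 + 4)/2 = 20.
By Parseval, this equals Σ |c_n|^2.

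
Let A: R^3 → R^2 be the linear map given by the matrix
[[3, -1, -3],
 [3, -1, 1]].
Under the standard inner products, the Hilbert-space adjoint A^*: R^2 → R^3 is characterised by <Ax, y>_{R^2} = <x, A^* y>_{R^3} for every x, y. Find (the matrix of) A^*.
A^* = A^T =
[[3, 3],
 [-1, -1],
 [-3, 1]]

For real matrices with standard dot products, the defining identity <Ax, y> = <x, A^* y> gives (Ax)^T y = x^T (A^*) y, i.e. x^T A^T y = x^T (A^*) y. Since this holds for all x, y, we must have A^* = A^T. Therefore
A^* =
[[3, 3],
 [-1, -1],
 [-3, 1]].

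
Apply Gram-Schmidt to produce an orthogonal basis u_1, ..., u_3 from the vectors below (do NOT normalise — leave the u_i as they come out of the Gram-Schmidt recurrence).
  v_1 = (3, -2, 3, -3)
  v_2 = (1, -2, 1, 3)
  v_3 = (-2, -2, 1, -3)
Orthogonal basis:
  u_1 = (3, -2, 3, -3)
  u_2 = (28/31, -60/31, 28/31, 96/31)
  u_3 = (-75/29, -63/29, 12/29, -21/29)

Apply the Gram-Schmidt recurrence
  u_1 = v_1
  u_i = v_i − Σ_{j<i} ((v_i · u_j) / (u_j · u_j)) · u_j.

Step by step this gives:
  u_1 = (3, -2, 3, -3)
  u_2 = (28/31, -60/31, 28/31, 96/31)
  u_3 = (-75/29, -63/29, 12/29, -21/29)

Orthogonality check:
  u_2 · u_1 = 0 (should be 0)
  u_3 · u_1 = 0 (should be 0)
  u_3 · u_2 = 0 (should be 0)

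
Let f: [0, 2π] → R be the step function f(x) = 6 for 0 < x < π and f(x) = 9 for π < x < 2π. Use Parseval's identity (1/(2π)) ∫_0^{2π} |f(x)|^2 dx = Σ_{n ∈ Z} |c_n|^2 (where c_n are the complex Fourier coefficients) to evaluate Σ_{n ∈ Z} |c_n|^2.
Σ |c_n|^2 = 117/2

Parseval equates the L^2 energy of f (normalised by 1/(2π)) with the ℓ^2 sum of its Fourier coefficients: (1/(2π)) ∫_0^{2π} |f|^2 = Σ |c_n|^2.
Compute the left side: (1/(2π)) [∫_0^π 6^2 dx + ∫_π^{2π} 9^2 dx] = (1/(2π)) · (36π + 81π) = (36 + 81)/2 = 117/2.
So Σ_{n ∈ Z} |c_n|^2 = 117/2.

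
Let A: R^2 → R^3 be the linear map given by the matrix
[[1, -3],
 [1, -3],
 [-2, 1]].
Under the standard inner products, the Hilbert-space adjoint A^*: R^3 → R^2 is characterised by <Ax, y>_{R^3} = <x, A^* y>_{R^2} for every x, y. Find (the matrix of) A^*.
A^* = A^T =
[[1, 1, -2],
 [-3, -3, 1]]

For real matrices with standard dot products, the defining identity <Ax, y> = <x, A^* y> gives (Ax)^T y = x^T (A^*) y, i.e. x^T A^T y = x^T (A^*) y. Since this holds for all x, y, we must have A^* = A^T. Therefore
A^* =
[[1, 1, -2],
 [-3, -3, 1]].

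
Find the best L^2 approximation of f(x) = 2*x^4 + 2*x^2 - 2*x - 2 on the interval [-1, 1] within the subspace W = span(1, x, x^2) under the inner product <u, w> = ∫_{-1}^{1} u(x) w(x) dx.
g(x) = 26*x^2/7 - 2*x - 76/35

The best approximation g ∈ W is the orthogonal projection of f onto W. Writing g = a_0 + a_1 x + a_2 x^2, the coefficients solve the normal equations G · a = b where
  G_{ij} = <φ_i, φ_j> and b_i = <f, φ_i>, with φ_0 = 1, φ_1 = x, φ_2 = x^2.
G =
  [2, 0, 2/3]
  [0, 2/3, 0]
  [2/3, 0, 2/5],
b = (-28/15, -4/3, 4/105).
Solving gives a_0 = -76/35, a_1 = -2, a_2 = 26/7, so
  g(x) = 26*x^2/7 - 2*x - 76/35.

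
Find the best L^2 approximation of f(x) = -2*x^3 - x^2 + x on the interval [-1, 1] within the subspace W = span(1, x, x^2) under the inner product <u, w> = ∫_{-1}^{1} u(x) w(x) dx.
g(x) = -x^2 - x/5

The best approximation g ∈ W is the orthogonal projection of f onto W. Writing g = a_0 + a_1 x + a_2 x^2, the coefficients solve the normal equations G · a = b where
  G_{ij} = <φ_i, φ_j> and b_i = <f, φ_i>, with φ_0 = 1, φ_1 = x, φ_2 = x^2.
G =
  [2, 0, 2/3]
  [0, 2/3, 0]
  [2/3, 0, 2/5],
b = (-2/3, -2/15, -2/5).
Solving gives a_0 = 0, a_1 = -1/5, a_2 = -1, so
  g(x) = -x^2 - x/5.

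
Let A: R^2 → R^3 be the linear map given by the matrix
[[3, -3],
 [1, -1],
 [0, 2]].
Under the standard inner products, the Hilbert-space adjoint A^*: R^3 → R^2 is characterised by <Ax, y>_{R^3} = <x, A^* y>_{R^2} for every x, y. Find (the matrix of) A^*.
A^* = A^T =
[[3, 1, 0],
 [-3, -1, 2]]

For real matrices with standard dot products, the defining identity <Ax, y> = <x, A^* y> gives (Ax)^T y = x^T (A^*) y, i.e. x^T A^T y = x^T (A^*) y. Since this holds for all x, y, we must have A^* = A^T. Therefore
A^* =
[[3, 1, 0],
 [-3, -1, 2]].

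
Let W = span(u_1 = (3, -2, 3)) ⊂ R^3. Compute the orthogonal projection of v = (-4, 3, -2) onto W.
proj_W(v) = (-36/11, 24/11, -36/11)

Set up U = [u_1 | ... | u_1] ∈ R^(3×1). The projector onto W = col(U) is P = U (U^T U)^(-1) U^T.
Compute U^T U =
  [22],
and U^T v = (-24).
Solve U^T U · c = U^T v for the coefficients: c = (-12/11). The projection is proj_W(v) = U c.
Check: (v - proj_W(v)) · u_1 = 0  (should be 0).
Result: proj_W(v) = (-36/11, 24/11, -36/11).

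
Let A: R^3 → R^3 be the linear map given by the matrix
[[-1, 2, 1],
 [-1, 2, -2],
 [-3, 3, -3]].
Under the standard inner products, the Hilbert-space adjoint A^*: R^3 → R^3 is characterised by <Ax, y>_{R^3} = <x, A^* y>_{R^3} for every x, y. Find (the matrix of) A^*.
A^* = A^T =
[[-1, -1, -3],
 [2, 2, 3],
 [1, -2, -3]]

For real matrices with standard dot products, the defining identity <Ax, y> = <x, A^* y> gives (Ax)^T y = x^T (A^*) y, i.e. x^T A^T y = x^T (A^*) y. Since this holds for all x, y, we must have A^* = A^T. Therefore
A^* =
[[-1, -1, -3],
 [2, 2, 3],
 [1, -2, -3]].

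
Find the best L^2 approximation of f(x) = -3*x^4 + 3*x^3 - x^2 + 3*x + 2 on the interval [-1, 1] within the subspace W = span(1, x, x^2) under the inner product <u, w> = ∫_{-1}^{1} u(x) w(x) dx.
g(x) = -25*x^2/7 + 24*x/5 + 79/35

The best approximation g ∈ W is the orthogonal projection of f onto W. Writing g = a_0 + a_1 x + a_2 x^2, the coefficients solve the normal equations G · a = b where
  G_{ij} = <φ_i, φ_j> and b_i = <f, φ_i>, with φ_0 = 1, φ_1 = x, φ_2 = x^2.
G =
  [2, 0, 2/3]
  [0, 2/3, 0]
  [2/3, 0, 2/5],
b = (32/15, 16/5, 8/105).
Solving gives a_0 = 79/35, a_1 = 24/5, a_2 = -25/7, so
  g(x) = -25*x^2/7 + 24*x/5 + 79/35.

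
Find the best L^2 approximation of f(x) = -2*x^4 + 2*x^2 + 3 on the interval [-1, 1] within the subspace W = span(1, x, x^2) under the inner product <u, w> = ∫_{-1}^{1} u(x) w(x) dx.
g(x) = 2*x^2/7 + 111/35

The best approximation g ∈ W is the orthogonal projection of f onto W. Writing g = a_0 + a_1 x + a_2 x^2, the coefficients solve the normal equations G · a = b where
  G_{ij} = <φ_i, φ_j> and b_i = <f, φ_i>, with φ_0 = 1, φ_1 = x, φ_2 = x^2.
G =
  [2, 0, 2/3]
  [0, 2/3, 0]
  [2/3, 0, 2/5],
b = (98/15, 0, 78/35).
Solving gives a_0 = 111/35, a_1 = 0, a_2 = 2/7, so
  g(x) = 2*x^2/7 + 111/35.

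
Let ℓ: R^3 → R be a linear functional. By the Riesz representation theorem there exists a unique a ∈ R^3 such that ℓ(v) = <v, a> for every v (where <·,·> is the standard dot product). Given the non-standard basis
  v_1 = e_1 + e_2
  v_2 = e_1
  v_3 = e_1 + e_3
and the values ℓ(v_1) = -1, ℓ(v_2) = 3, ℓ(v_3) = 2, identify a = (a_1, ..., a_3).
a = (3, -4, -1)

Write a = (a_1, ..., a_3) in the standard basis. For each basis vector v_i, ℓ(v_i) = <v_i, a> is a linear equation in the a_j's. Collect the n equations into a matrix system V a = ℓ, where row i of V is v_i (expressed in the standard basis). Since V is invertible (lower-triangular with 1s on the diagonal, up to permutation), solve by back-substitution:
  V =
[[1, 1, 0],
 [1, 0, 0],
 [1, 0, 1]]
  V a = (-1, 3, 2)
Solving gives a = (3, -4, -1).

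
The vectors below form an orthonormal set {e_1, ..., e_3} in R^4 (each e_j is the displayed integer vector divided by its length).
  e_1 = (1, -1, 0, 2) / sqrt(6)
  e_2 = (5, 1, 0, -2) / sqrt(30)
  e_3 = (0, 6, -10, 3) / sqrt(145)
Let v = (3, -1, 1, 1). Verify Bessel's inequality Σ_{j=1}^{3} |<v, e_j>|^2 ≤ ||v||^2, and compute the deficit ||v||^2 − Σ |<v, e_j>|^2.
Σ |<v, e_j>|^2 = 347/29; ||v||^2 = 12; deficit = 1/29

Write each e_j = u_j / sqrt(<u_j, u_j>) where u_j is the displayed integer vector. Then <v, e_j> = <v, u_j> / sqrt(<u_j, u_j>), so |<v, e_j>|^2 = <v, u_j>^2 / <u_j, u_j>.
Coefficients: <v, e_1> = 6/sqrt(6), <v, e_2> = 12/sqrt(30), <v, e_3> = -13/sqrt(145).
Square and sum: Σ |<v, e_j>|^2 = 347/29.
Compute ||v||^2 = v·v = 12.
Deficit = 12 − 347/29 = 1/29 ≥ 0, confirming Bessel's inequality. (The deficit equals ||v − Σ <v,e_j> e_j||^2, the squared distance from v to span{e_j}.)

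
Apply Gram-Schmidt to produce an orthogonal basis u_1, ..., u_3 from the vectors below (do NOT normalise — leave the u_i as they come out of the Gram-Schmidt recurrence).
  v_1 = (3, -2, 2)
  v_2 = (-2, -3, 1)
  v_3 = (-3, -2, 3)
Orthogonal basis:
  u_1 = (3, -2, 2)
  u_2 = (-40/17, -47/17, 13/17)
  u_3 = (-74/117, 259/234, 37/18)

Apply the Gram-Schmidt recurrence
  u_1 = v_1
  u_i = v_i − Σ_{j<i} ((v_i · u_j) / (u_j · u_j)) · u_j.

Step by step this gives:
  u_1 = (3, -2, 2)
  u_2 = (-40/17, -47/17, 13/17)
  u_3 = (-74/117, 259/234, 37/18)

Orthogonality check:
  u_2 · u_1 = 0 (should be 0)
  u_3 · u_1 = 0 (should be 0)
  u_3 · u_2 = 0 (should be 0)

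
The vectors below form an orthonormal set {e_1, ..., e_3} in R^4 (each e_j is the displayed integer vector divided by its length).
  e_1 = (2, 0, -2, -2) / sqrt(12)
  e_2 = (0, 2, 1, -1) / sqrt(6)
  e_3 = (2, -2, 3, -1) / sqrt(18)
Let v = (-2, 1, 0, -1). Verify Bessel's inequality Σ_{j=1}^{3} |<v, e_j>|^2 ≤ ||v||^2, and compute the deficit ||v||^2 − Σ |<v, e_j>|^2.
Σ |<v, e_j>|^2 = 29/9; ||v||^2 = 6; deficit = 25/9

Write each e_j = u_j / sqrt(<u_j, u_j>) where u_j is the displayed integer vector. Then <v, e_j> = <v, u_j> / sqrt(<u_j, u_j>), so |<v, e_j>|^2 = <v, u_j>^2 / <u_j, u_j>.
Coefficients: <v, e_1> = -2/sqrt(12), <v, e_2> = 3/sqrt(6), <v, e_3> = -5/sqrt(18).
Square and sum: Σ |<v, e_j>|^2 = 29/9.
Compute ||v||^2 = v·v = 6.
Deficit = 6 − 29/9 = 25/9 ≥ 0, confirming Bessel's inequality. (The deficit equals ||v − Σ <v,e_j> e_j||^2, the squared distance from v to span{e_j}.)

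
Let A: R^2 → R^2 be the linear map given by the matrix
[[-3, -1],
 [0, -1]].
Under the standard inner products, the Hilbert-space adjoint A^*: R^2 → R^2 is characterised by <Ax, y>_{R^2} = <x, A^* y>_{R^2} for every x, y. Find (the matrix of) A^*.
A^* = A^T =
[[-3, 0],
 [-1, -1]]

For real matrices with standard dot products, the defining identity <Ax, y> = <x, A^* y> gives (Ax)^T y = x^T (A^*) y, i.e. x^T A^T y = x^T (A^*) y. Since this holds for all x, y, we must have A^* = A^T. Therefore
A^* =
[[-3, 0],
 [-1, -1]].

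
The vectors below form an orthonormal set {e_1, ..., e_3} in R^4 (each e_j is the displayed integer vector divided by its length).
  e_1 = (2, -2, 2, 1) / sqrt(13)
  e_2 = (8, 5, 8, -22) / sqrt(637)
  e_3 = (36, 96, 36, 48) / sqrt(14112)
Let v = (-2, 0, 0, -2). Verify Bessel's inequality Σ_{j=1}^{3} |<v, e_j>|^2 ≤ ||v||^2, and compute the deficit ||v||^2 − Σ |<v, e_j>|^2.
Σ |<v, e_j>|^2 = 6; ||v||^2 = 8; deficit = 2

Write each e_j = u_j / sqrt(<u_j, u_j>) where u_j is the displayed integer vector. Then <v, e_j> = <v, u_j> / sqrt(<u_j, u_j>), so |<v, e_j>|^2 = <v, u_j>^2 / <u_j, u_j>.
Coefficients: <v, e_1> = -6/sqrt(13), <v, e_2> = 28/sqrt(637), <v, e_3> = -168/sqrt(14112).
Square and sum: Σ |<v, e_j>|^2 = 6.
Compute ||v||^2 = v·v = 8.
Deficit = 8 − 6 = 2 ≥ 0, confirming Bessel's inequality. (The deficit equals ||v − Σ <v,e_j> e_j||^2, the squared distance from v to span{e_j}.)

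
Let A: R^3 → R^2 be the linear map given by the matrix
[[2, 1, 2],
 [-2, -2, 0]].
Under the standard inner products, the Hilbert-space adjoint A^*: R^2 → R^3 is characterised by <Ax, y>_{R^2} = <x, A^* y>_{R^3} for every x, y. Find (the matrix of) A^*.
A^* = A^T =
[[2, -2],
 [1, -2],
 [2, 0]]

For real matrices with standard dot products, the defining identity <Ax, y> = <x, A^* y> gives (Ax)^T y = x^T (A^*) y, i.e. x^T A^T y = x^T (A^*) y. Since this holds for all x, y, we must have A^* = A^T. Therefore
A^* =
[[2, -2],
 [1, -2],
 [2, 0]].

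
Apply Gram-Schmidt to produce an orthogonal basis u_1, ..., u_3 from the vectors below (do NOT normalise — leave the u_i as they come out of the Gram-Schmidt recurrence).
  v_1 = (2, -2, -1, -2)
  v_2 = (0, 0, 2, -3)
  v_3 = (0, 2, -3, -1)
Orthogonal basis:
  u_1 = (2, -2, -1, -2)
  u_2 = (-8/13, 8/13, 30/13, -31/13)
  u_3 = (-50/153, 356/153, -116/51, -232/153)

Apply the Gram-Schmidt recurrence
  u_1 = v_1
  u_i = v_i − Σ_{j<i} ((v_i · u_j) / (u_j · u_j)) · u_j.

Step by step this gives:
  u_1 = (2, -2, -1, -2)
  u_2 = (-8/13, 8/13, 30/13, -31/13)
  u_3 = (-50/153, 356/153, -116/51, -232/153)

Orthogonality check:
  u_2 · u_1 = 0 (should be 0)
  u_3 · u_1 = 0 (should be 0)
  u_3 · u_2 = 0 (should be 0)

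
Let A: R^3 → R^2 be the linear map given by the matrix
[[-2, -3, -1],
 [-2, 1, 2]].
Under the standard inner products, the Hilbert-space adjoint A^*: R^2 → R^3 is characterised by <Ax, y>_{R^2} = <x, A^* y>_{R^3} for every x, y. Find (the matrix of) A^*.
A^* = A^T =
[[-2, -2],
 [-3, 1],
 [-1, 2]]

For real matrices with standard dot products, the defining identity <Ax, y> = <x, A^* y> gives (Ax)^T y = x^T (A^*) y, i.e. x^T A^T y = x^T (A^*) y. Since this holds for all x, y, we must have A^* = A^T. Therefore
A^* =
[[-2, -2],
 [-3, 1],
 [-1, 2]].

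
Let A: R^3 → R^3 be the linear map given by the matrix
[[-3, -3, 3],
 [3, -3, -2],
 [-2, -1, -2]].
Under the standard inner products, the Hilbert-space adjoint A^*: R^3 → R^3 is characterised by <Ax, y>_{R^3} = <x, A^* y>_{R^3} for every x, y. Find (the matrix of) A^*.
A^* = A^T =
[[-3, 3, -2],
 [-3, -3, -1],
 [3, -2, -2]]

For real matrices with standard dot products, the defining identity <Ax, y> = <x, A^* y> gives (Ax)^T y = x^T (A^*) y, i.e. x^T A^T y = x^T (A^*) y. Since this holds for all x, y, we must have A^* = A^T. Therefore
A^* =
[[-3, 3, -2],
 [-3, -3, -1],
 [3, -2, -2]].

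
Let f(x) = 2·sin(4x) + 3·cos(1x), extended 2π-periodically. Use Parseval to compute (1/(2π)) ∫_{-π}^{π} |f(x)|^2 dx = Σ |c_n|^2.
Σ |c_n|^2 = 13/2

Expand |f|^2 and use orthogonality of {sin(nx), cos(mx)} on [-π, π]:
  ∫_{-π}^{π} sin(nx)^2 dx = π, ∫ cos(mx)^2 dx = π, and cross terms integrate to 0.
So ∫_{-π}^{π} f(x)^2 dx = 2^2 · π + 3^2 · π = (4 + 9)π.
Divide by 2π: (4 + 9)/2 = 13/2.
By Parseval, this equals Σ |c_n|^2.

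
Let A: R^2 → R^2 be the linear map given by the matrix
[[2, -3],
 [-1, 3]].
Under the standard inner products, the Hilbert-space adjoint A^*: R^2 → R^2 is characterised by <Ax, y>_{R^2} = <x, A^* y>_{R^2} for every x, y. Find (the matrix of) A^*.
A^* = A^T =
[[2, -1],
 [-3, 3]]

For real matrices with standard dot products, the defining identity <Ax, y> = <x, A^* y> gives (Ax)^T y = x^T (A^*) y, i.e. x^T A^T y = x^T (A^*) y. Since this holds for all x, y, we must have A^* = A^T. Therefore
A^* =
[[2, -1],
 [-3, 3]].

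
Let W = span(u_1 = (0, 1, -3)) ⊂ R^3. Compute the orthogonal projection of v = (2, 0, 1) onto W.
proj_W(v) = (0, -3/10, 9/10)

Set up U = [u_1 | ... | u_1] ∈ R^(3×1). The projector onto W = col(U) is P = U (U^T U)^(-1) U^T.
Compute U^T U =
  [10],
and U^T v = (-3).
Solve U^T U · c = U^T v for the coefficients: c = (-3/10). The projection is proj_W(v) = U c.
Check: (v - proj_W(v)) · u_1 = 0  (should be 0).
Result: proj_W(v) = (0, -3/10, 9/10).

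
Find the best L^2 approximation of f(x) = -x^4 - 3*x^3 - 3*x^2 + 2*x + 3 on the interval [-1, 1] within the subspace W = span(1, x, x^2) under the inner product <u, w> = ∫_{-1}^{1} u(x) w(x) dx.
g(x) = -27*x^2/7 + x/5 + 108/35

The best approximation g ∈ W is the orthogonal projection of f onto W. Writing g = a_0 + a_1 x + a_2 x^2, the coefficients solve the normal equations G · a = b where
  G_{ij} = <φ_i, φ_j> and b_i = <f, φ_i>, with φ_0 = 1, φ_1 = x, φ_2 = x^2.
G =
  [2, 0, 2/3]
  [0, 2/3, 0]
  [2/3, 0, 2/5],
b = (18/5, 2/15, 18/35).
Solving gives a_0 = 108/35, a_1 = 1/5, a_2 = -27/7, so
  g(x) = -27*x^2/7 + x/5 + 108/35.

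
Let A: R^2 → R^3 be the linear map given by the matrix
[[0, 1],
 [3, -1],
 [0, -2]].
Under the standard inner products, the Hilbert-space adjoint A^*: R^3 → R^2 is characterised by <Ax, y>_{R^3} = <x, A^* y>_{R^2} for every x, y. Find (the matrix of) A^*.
A^* = A^T =
[[0, 3, 0],
 [1, -1, -2]]

For real matrices with standard dot products, the defining identity <Ax, y> = <x, A^* y> gives (Ax)^T y = x^T (A^*) y, i.e. x^T A^T y = x^T (A^*) y. Since this holds for all x, y, we must have A^* = A^T. Therefore
A^* =
[[0, 3, 0],
 [1, -1, -2]].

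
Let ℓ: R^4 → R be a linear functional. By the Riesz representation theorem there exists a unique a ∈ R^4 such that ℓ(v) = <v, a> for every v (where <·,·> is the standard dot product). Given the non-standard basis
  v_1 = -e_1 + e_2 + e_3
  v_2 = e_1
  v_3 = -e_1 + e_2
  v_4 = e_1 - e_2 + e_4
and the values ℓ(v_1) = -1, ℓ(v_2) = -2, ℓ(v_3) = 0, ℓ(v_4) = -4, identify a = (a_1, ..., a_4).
a = (-2, -2, -1, -4)

Write a = (a_1, ..., a_4) in the standard basis. For each basis vector v_i, ℓ(v_i) = <v_i, a> is a linear equation in the a_j's. Collect the n equations into a matrix system V a = ℓ, where row i of V is v_i (expressed in the standard basis). Since V is invertible (lower-triangular with 1s on the diagonal, up to permutation), solve by back-substitution:
  V =
[[-1, 1, 1, 0],
 [1, 0, 0, 0],
 [-1, 1, 0, 0],
 [1, -1, 0, 1]]
  V a = (-1, -2, 0, -4)
Solving gives a = (-2, -2, -1, -4).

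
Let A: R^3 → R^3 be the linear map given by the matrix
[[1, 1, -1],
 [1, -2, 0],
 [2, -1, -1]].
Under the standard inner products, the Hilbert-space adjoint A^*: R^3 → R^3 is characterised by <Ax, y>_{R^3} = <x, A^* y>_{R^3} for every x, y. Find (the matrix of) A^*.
A^* = A^T =
[[1, 1, 2],
 [1, -2, -1],
 [-1, 0, -1]]

For real matrices with standard dot products, the defining identity <Ax, y> = <x, A^* y> gives (Ax)^T y = x^T (A^*) y, i.e. x^T A^T y = x^T (A^*) y. Since this holds for all x, y, we must have A^* = A^T. Therefore
A^* =
[[1, 1, 2],
 [1, -2, -1],
 [-1, 0, -1]].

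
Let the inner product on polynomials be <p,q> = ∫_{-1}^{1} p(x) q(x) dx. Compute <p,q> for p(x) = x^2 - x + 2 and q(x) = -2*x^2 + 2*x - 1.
<p,q> = -142/15

Expand the product: p(x)·q(x) = -2*x^4 + 4*x^3 - 7*x^2 + 5*x - 2.
∫_{-1}^{1} of each monomial x^k gives [2/(k+1) if k even, 0 if k odd]. Integrating term-by-term (or equivalently evaluating the antiderivative F(x) = -2*x^5/5 + x^4 - 7*x^3/3 + 5*x^2/2 - 2*x at the endpoints):
  F(1) − F(−1) = -37/30 − (247/30) = -142/15.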